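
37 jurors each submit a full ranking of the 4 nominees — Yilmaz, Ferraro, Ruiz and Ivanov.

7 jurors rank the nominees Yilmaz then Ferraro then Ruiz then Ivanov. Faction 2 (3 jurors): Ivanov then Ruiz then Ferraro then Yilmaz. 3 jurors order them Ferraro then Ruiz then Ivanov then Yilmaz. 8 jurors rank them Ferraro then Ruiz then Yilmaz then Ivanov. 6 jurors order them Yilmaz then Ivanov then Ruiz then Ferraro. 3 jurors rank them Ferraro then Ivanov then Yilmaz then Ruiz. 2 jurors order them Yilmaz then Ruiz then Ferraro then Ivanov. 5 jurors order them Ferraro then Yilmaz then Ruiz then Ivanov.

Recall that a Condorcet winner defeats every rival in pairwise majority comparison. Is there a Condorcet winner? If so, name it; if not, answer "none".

Ferraro

Pairwise majorities:
Yilmaz vs Ferraro: 15 to 22, Ferraro.
Yilmaz vs Ruiz: 23 to 14, Yilmaz.
Yilmaz vs Ivanov: Yilmaz preferred on 7+8+6+2+5 = 28 ballots; Yilmaz wins 28–9.
Ferraro vs Ruiz: 26 to 11, Ferraro.
Ferraro vs Ivanov: Ferraro is ranked higher on 7+3+8+3+2+5 = 28 ballots, Ivanov on 9. Ferraro wins 28–9.
Ruiz vs Ivanov: 25 to 12, Ruiz.
Ferraro defeats every rival head-to-head and is the Condorcet winner.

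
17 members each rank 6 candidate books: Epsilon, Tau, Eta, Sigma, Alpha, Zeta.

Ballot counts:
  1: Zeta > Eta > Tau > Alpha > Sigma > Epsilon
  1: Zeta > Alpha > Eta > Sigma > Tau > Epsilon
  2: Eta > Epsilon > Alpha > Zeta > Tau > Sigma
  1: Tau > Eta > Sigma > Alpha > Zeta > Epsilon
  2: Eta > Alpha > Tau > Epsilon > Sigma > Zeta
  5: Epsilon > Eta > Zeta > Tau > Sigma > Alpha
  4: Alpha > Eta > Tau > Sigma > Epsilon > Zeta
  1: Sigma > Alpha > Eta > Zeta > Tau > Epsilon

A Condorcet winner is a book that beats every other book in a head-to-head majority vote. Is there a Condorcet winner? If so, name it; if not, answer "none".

Eta

Head-to-head results (17 members):
Epsilon vs Tau: Epsilon preferred on 2+5 = 7 ballots; Tau wins 10–7.
Epsilon vs Eta: 5 for Epsilon, 12 for Eta — Eta by 12–5.
Epsilon vs Sigma: Epsilon, 9–8.
Epsilon vs Alpha: 2+5 = 7 for Epsilon, 10 for Alpha — Alpha by 10–7.
Epsilon vs Zeta: 2+2+5+4 = 13 for Epsilon, 4 for Zeta — Epsilon by 13–4.
Tau–Eta: Eta 16–1.
Tau–Sigma: Tau 15–2.
Tau vs Alpha: Alpha wins 10–7.
Tau vs Zeta: 7 to 10, Zeta.
Eta vs Sigma: Eta preferred on 16 ballots; Eta wins 16–1.
Eta vs Alpha: 1+2+1+2+5 = 11 for Eta, 6 for Alpha — Eta by 11–6.
Eta vs Zeta: Eta wins 15–2.
Sigma vs Alpha: 1+5+1 = 7 for Sigma, 10 for Alpha — Alpha by 10–7.
Sigma vs Zeta: 1+2+4+1 = 8 for Sigma, 9 for Zeta — Zeta by 9–8.
Alpha vs Zeta: Alpha is ranked higher on 2+1+2+4+1 = 10 ballots, Zeta on 7. Alpha wins 10–7.
Eta defeats every rival head-to-head and is the Condorcet winner.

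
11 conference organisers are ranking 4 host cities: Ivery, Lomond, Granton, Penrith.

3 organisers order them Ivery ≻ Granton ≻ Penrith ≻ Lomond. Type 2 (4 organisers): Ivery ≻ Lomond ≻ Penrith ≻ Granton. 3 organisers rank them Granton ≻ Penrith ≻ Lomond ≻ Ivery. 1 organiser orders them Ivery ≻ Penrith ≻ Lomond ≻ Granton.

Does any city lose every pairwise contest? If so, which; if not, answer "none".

Head-to-head results (11 organisers):
Ivery vs Lomond: Ivery is ranked higher on 3+4+1 = 8 ballots, Lomond on 3. Ivery wins 8–3.
Ivery vs Granton: Ivery wins 8–3.
Ivery vs Penrith: 3+4+1 = 8 for Ivery, 3 for Penrith — Ivery by 8–3.
Lomond vs Granton: Granton, 6–5.
Lomond–Penrith: Penrith 7–4.
Granton vs Penrith: Granton wins 6–5.
Lomond loses to every other city — it is the Condorcet loser.

Lomond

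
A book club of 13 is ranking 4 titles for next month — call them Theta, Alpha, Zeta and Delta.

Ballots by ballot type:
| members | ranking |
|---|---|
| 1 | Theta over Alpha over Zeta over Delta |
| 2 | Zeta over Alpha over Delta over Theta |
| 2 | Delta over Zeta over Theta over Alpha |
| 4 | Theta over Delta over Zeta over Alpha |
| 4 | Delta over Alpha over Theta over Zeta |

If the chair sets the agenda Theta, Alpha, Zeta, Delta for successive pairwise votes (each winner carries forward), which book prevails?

Delta

Round 1: Theta vs Alpha — 7–6, Theta advances.
Round 2: Theta vs Zeta — 9–4, Theta advances.
Round 3: Theta vs Delta — 5–8, Delta advances.
The agenda winner is Delta.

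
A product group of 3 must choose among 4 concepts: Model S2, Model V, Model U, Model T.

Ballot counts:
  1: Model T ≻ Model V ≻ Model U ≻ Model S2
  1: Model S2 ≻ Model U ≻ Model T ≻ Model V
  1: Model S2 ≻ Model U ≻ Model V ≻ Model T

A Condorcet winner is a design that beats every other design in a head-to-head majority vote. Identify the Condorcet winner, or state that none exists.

Head-to-head results (3 engineers):
Model S2–Model V: Model S2 2–1.
Model S2 vs Model U: Model S2 preferred on 1+1 = 2 ballots; Model S2 wins 2–1.
Model S2 vs Model T: Model S2 is ranked higher on 1+1 = 2 ballots, Model T on 1. Model S2 wins 2–1.
Model V vs Model U: Model V is ranked higher on 1 ballot, Model U on 2. Model U wins 2–1.
Model V–Model T: Model T 2–1.
Model U vs Model T: Model U preferred on 1+1 = 2 ballots; Model U wins 2–1.
Model S2 wins every pairwise contest, so Model S2 is the Condorcet winner.

Model S2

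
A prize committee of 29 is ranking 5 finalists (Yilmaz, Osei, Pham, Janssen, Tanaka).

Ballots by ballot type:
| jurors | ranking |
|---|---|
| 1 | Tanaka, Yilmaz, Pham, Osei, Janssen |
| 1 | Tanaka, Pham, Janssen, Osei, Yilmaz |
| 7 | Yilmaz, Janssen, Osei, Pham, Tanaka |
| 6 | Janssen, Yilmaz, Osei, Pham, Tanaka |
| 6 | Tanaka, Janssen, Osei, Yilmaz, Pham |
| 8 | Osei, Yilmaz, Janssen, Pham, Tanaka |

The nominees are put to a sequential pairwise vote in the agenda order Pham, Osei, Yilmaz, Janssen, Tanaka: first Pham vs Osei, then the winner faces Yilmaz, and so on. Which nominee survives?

Round 1: Pham vs Osei — 2–27, Osei advances.
Round 2: Osei vs Yilmaz — 15–14, Osei advances.
Round 3: Osei vs Janssen — 9–20, Janssen advances.
Round 4: Janssen vs Tanaka — 21–8, Janssen advances.
The agenda winner is Janssen.

Janssen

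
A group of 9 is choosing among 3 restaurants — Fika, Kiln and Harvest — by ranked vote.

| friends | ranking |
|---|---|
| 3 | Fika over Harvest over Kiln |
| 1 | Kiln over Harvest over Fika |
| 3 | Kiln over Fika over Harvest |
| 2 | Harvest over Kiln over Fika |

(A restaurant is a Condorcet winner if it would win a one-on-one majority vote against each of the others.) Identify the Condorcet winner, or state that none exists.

none

Pairwise majorities:
Fika vs Kiln: 3 for Fika, 6 for Kiln — Kiln by 6–3.
Fika vs Harvest: 6 to 3, Fika.
Kiln vs Harvest: Kiln is ranked higher on 1+3 = 4 ballots, Harvest on 5. Harvest wins 5–4.
Each restaurant drops at least one matchup (Fika loses to Kiln; Kiln loses to Harvest; Harvest loses to Fika); the cycle Fika beats Harvest beats Kiln beats Fika rules out a Condorcet winner.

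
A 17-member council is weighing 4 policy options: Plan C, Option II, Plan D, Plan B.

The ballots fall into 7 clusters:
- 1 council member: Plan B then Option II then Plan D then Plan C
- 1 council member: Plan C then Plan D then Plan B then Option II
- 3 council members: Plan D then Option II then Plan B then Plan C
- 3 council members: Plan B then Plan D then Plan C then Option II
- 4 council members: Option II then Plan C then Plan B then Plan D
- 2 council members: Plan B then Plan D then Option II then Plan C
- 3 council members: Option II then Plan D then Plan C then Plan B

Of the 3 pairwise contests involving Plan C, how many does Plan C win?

Plan C against each rival (17 council members):
Plan C vs Option II: 4 to 13, Option II.
Plan C vs Plan D: Plan D wins 12–5.
Plan C–Plan B: Plan B 9–8.
Plan C beats no one; loses to Option II, Plan D, Plan B — 0 pairwise wins.

0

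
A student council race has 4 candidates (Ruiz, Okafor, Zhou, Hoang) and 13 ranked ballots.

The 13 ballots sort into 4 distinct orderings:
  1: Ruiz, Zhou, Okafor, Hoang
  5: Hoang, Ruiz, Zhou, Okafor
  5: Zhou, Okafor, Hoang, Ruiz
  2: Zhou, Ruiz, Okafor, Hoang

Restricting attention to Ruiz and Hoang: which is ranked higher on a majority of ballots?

Ballots ranking Ruiz above Hoang: 1 + 2 = 3.
Ballots ranking Hoang above Ruiz: 13 − 3 = 10.
Hoang wins the head-to-head 10–3.

Hoang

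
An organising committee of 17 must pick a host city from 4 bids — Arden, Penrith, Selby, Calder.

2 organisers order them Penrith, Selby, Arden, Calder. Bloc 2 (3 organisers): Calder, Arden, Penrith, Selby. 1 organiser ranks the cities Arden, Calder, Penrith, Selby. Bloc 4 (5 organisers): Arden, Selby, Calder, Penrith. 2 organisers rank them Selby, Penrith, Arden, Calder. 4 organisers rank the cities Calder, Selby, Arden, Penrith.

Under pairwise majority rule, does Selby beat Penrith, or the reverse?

Ballots ranking Selby above Penrith: 5 + 2 + 4 = 11.
Ballots ranking Penrith above Selby: 17 − 11 = 6.
Selby wins the head-to-head 11–6.

Selby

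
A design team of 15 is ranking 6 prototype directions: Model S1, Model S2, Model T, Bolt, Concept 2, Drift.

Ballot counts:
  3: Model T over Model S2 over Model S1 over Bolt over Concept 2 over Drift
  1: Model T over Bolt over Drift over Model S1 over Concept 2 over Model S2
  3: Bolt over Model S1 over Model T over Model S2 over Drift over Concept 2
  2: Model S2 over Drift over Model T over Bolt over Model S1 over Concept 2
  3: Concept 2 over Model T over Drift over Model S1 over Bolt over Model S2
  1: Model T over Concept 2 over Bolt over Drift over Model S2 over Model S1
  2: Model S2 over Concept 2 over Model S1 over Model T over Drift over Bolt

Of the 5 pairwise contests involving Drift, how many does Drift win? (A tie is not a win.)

0

Drift against each rival (15 engineers):
Drift vs Model S1: Drift preferred on 1+2+3+1 = 7 ballots; Model S1 wins 8–7.
Drift vs Model S2: 5 to 10, Model S2.
Drift vs Model T: Model T, 13–2.
Drift vs Bolt: Bolt wins 8–7.
Drift vs Concept 2: Drift preferred on 1+3+2 = 6 ballots; Concept 2 wins 9–6.
Drift beats no one; loses to Model S1, Model S2, Model T, Bolt, Concept 2 — 0 pairwise wins.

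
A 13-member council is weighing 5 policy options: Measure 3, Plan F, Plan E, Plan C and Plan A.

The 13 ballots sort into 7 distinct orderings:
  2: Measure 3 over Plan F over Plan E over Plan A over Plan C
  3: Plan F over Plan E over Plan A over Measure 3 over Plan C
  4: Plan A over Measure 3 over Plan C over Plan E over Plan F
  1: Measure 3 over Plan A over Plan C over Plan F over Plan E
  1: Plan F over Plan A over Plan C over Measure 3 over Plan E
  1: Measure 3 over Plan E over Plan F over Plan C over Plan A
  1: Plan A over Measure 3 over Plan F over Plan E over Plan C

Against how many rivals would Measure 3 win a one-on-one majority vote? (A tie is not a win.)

Measure 3 against each rival (13 council members):
Measure 3 vs Plan F: Measure 3 wins 9–4.
Measure 3 vs Plan E: Measure 3, 10–3.
Measure 3 vs Plan C: Measure 3, 12–1.
Measure 3 vs Plan A: Plan A wins 9–4.
Measure 3 beats Plan F, Plan E, Plan C; loses to Plan A — 3 pairwise wins.

3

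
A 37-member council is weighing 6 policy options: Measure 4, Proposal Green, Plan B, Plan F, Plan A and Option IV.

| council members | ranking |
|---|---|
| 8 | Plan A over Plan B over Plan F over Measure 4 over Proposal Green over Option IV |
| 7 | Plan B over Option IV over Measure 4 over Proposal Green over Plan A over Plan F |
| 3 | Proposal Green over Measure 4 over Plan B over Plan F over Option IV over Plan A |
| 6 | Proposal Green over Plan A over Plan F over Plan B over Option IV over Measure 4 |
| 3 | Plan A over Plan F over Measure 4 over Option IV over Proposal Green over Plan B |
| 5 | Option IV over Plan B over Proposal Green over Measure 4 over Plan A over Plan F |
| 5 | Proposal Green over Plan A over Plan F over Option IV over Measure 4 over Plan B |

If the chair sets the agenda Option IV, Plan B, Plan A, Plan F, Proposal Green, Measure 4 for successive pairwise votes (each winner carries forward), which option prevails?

Proposal Green

Round 1: Option IV vs Plan B — 13–24, Plan B advances.
Round 2: Plan B vs Plan A — 15–22, Plan A advances.
Round 3: Plan A vs Plan F — 34–3, Plan A advances.
Round 4: Plan A vs Proposal Green — 11–26, Proposal Green advances.
Round 5: Proposal Green vs Measure 4 — 19–18, Proposal Green advances.
The agenda winner is Proposal Green.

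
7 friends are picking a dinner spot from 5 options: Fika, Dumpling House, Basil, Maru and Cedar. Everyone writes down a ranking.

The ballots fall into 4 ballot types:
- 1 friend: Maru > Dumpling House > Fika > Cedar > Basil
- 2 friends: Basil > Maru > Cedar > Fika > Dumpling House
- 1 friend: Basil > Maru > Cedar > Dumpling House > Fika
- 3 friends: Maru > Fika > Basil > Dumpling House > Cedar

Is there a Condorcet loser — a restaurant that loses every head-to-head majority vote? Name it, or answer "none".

Pairwise majorities:
Fika–Dumpling House: Fika 5–2.
Fika vs Basil: 4 to 3, Fika.
Fika vs Maru: Maru wins 7–0.
Fika vs Cedar: 1+3 = 4 for Fika, 3 for Cedar — Fika by 4–3.
Dumpling House–Basil: Basil 6–1.
Dumpling House vs Maru: Dumpling House is ranked higher on 0 ballots, Maru on 7. Maru wins 7–0.
Dumpling House vs Cedar: Dumpling House, 4–3.
Basil vs Maru: Maru, 4–3.
Basil vs Cedar: Basil is ranked higher on 2+1+3 = 6 ballots, Cedar on 1. Basil wins 6–1.
Maru vs Cedar: Maru wins 7–0.
Only Cedar has no wins; Cedar is the Condorcet loser.

Cedar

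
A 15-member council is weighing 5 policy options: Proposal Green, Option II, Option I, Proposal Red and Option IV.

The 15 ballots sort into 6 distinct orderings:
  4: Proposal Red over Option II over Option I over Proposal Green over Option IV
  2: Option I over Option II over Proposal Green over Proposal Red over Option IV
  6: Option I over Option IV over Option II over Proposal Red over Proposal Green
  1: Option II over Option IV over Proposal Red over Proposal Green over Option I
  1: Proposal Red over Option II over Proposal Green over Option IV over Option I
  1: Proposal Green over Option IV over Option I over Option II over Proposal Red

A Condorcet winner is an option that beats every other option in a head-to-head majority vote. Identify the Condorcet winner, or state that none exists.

Option I

Check each pair by majority over 15 ballots:
Proposal Green vs Option II: Proposal Green preferred on 1 ballot; Option II wins 14–1.
Proposal Green vs Option I: Option I, 12–3.
Proposal Green vs Proposal Red: Proposal Red wins 12–3.
Proposal Green vs Option IV: 8 to 7, Proposal Green.
Option II vs Option I: 4+1+1 = 6 for Option II, 9 for Option I — Option I by 9–6.
Option II vs Proposal Red: Option II is ranked higher on 2+6+1+1 = 10 ballots, Proposal Red on 5. Option II wins 10–5.
Option II vs Option IV: 4+2+1+1 = 8 for Option II, 7 for Option IV — Option II by 8–7.
Option I vs Proposal Red: Option I, 9–6.
Option I–Option IV: Option I 12–3.
Proposal Red–Option IV: Option IV 8–7.
Option I defeats every rival head-to-head and is the Condorcet winner.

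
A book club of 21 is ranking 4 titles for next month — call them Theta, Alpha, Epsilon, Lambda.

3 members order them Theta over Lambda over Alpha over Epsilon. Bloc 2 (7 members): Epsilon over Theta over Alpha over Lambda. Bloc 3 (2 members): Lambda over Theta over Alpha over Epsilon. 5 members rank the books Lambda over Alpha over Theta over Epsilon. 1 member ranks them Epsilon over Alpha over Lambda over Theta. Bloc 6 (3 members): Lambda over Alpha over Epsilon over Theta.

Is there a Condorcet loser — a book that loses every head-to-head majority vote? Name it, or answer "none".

Pairwise majorities:
Theta vs Alpha: 12 to 9, Theta.
Theta vs Epsilon: Theta preferred on 3+2+5 = 10 ballots; Epsilon wins 11–10.
Theta vs Lambda: Lambda, 11–10.
Alpha vs Epsilon: Alpha, 13–8.
Alpha vs Lambda: 7+1 = 8 for Alpha, 13 for Lambda — Lambda by 13–8.
Epsilon vs Lambda: Epsilon preferred on 7+1 = 8 ballots; Lambda wins 13–8.
No book is winless: Theta beats Alpha; Alpha beats Epsilon; Epsilon beats Theta; Lambda beats Theta. There is no Condorcet loser.

none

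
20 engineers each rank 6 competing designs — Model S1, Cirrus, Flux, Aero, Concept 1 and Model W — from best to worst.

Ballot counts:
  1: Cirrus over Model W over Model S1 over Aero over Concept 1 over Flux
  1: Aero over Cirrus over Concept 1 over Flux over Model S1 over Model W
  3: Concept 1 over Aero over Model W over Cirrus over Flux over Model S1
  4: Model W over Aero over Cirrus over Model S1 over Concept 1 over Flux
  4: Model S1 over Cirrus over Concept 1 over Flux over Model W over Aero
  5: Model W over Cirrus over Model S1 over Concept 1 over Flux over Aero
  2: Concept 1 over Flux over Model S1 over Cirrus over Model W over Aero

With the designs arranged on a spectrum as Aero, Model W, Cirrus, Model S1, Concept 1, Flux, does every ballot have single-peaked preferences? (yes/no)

no

Axis positions: Aero=1, Model W=2, Cirrus=3, Model S1=4, Concept 1=5, Flux=6.
Cluster 1 (peak Cirrus at position 3): ranking walks positions 3-2-4-1-5-6, expanding outward from the peak — single-peaked.
Cluster 2: ranking walks positions 1-3-5-6-4-2; Cirrus is ranked above Model W even though Model W lies between Cirrus and the peak Aero on the axis — preferences dip and rise again. Not single-peaked.
Cluster 3: ranking walks positions 5-1-2-3-6-4; Aero is ranked above Model S1 even though Model S1 lies between Aero and the peak Concept 1 on the axis — preferences dip and rise again. Not single-peaked.
Cluster 4 (peak Model W at position 2): ranking walks positions 2-1-3-4-5-6, expanding outward from the peak — single-peaked.
Cluster 5 (peak Model S1 at position 4): ranking walks positions 4-3-5-6-2-1, expanding outward from the peak — single-peaked.
Cluster 6 (peak Model W at position 2): ranking walks positions 2-3-4-5-6-1, expanding outward from the peak — single-peaked.
Cluster 7 (peak Concept 1 at position 5): ranking walks positions 5-6-4-3-2-1, expanding outward from the peak — single-peaked.
Cluster 2 violates single-peakedness, so the profile is not single-peaked on this axis.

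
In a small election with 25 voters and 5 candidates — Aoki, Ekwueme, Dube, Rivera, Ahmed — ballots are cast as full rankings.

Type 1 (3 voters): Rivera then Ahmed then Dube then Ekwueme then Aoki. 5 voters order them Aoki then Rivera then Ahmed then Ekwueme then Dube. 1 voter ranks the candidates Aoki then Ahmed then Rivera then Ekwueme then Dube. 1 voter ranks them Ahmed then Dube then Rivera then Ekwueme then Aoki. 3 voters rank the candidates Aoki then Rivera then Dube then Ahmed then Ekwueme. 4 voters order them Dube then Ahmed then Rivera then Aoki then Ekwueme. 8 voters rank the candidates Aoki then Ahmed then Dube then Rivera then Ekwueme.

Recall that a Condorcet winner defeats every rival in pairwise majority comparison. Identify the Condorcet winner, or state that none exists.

Aoki

Check each pair by majority over 25 ballots:
Aoki–Ekwueme: Aoki 21–4.
Aoki vs Dube: Aoki wins 17–8.
Aoki–Rivera: Aoki 17–8.
Aoki vs Ahmed: Aoki, 17–8.
Ekwueme vs Dube: Dube, 19–6.
Ekwueme vs Rivera: Rivera wins 25–0.
Ekwueme vs Ahmed: Ahmed, 25–0.
Dube vs Rivera: Dube, 13–12.
Dube vs Ahmed: Ahmed wins 18–7.
Rivera–Ahmed: Ahmed 14–11.
Aoki wins every pairwise contest, so Aoki is the Condorcet winner.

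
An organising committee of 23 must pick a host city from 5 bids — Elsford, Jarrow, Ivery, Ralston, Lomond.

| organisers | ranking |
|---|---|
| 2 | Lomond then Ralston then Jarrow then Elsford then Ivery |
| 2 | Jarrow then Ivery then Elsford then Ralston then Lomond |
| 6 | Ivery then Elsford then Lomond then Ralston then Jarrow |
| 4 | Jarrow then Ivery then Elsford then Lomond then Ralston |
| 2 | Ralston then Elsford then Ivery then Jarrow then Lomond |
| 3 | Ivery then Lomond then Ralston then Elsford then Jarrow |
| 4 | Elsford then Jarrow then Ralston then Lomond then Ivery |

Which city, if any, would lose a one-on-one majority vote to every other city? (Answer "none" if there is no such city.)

Head-to-head results (23 organisers):
Elsford vs Jarrow: Elsford is ranked higher on 6+2+3+4 = 15 ballots, Jarrow on 8. Elsford wins 15–8.
Elsford vs Ivery: Ivery, 15–8.
Elsford vs Ralston: Elsford, 16–7.
Elsford vs Lomond: Elsford preferred on 2+6+4+2+4 = 18 ballots; Elsford wins 18–5.
Jarrow vs Ivery: Jarrow preferred on 2+2+4+4 = 12 ballots; Jarrow wins 12–11.
Jarrow vs Ralston: Ralston, 13–10.
Jarrow vs Lomond: Jarrow is ranked higher on 2+4+2+4 = 12 ballots, Lomond on 11. Jarrow wins 12–11.
Ivery vs Ralston: Ivery is ranked higher on 2+6+4+3 = 15 ballots, Ralston on 8. Ivery wins 15–8.
Ivery vs Lomond: Ivery preferred on 2+6+4+2+3 = 17 ballots; Ivery wins 17–6.
Ralston vs Lomond: Lomond wins 15–8.
No city is winless: Elsford beats Jarrow; Jarrow beats Ivery; Ivery beats Elsford; Ralston beats Jarrow; Lomond beats Ralston. There is no Condorcet loser.

none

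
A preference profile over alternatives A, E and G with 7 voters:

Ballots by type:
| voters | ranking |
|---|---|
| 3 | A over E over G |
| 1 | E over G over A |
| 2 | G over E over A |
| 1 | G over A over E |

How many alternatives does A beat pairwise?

A against each rival (7 voters):
A–E: A 4–3.
A vs G: G wins 4–3.
A beats E; loses to G — 1 pairwise win.

1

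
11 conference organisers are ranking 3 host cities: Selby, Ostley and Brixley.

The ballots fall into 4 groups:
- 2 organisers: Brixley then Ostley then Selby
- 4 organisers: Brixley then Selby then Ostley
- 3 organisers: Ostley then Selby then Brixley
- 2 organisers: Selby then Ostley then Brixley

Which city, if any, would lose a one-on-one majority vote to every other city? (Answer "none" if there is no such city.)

Ostley

Pairwise majorities:
Selby vs Ostley: Selby wins 6–5.
Selby vs Brixley: Selby preferred on 3+2 = 5 ballots; Brixley wins 6–5.
Ostley vs Brixley: Ostley is ranked higher on 3+2 = 5 ballots, Brixley on 6. Brixley wins 6–5.
Ostley is beaten in every head-to-head and is the Condorcet loser.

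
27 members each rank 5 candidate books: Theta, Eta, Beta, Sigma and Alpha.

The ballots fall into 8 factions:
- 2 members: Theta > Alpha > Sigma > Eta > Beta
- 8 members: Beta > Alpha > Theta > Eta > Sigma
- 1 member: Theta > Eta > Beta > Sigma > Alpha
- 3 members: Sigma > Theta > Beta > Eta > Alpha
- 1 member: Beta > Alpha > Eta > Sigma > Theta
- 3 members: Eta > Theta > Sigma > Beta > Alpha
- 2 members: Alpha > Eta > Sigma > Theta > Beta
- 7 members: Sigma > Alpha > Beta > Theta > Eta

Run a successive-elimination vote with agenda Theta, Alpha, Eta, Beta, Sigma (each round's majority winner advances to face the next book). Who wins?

Round 1: Theta vs Alpha — 9–18, Alpha advances.
Round 2: Alpha vs Eta — 20–7, Alpha advances.
Round 3: Alpha vs Beta — 11–16, Beta advances.
Round 4: Beta vs Sigma — 10–17, Sigma advances.
The agenda winner is Sigma.

Sigma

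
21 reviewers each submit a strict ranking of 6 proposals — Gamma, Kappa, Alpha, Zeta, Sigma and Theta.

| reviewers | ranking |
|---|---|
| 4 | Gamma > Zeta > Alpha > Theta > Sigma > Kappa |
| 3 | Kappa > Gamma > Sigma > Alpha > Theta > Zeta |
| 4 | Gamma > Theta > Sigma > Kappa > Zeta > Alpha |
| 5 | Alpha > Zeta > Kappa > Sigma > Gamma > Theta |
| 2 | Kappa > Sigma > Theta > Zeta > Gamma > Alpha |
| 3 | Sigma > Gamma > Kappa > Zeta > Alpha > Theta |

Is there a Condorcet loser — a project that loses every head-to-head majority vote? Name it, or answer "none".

Theta

Head-to-head results (21 reviewers):
Gamma vs Kappa: 4+4+3 = 11 for Gamma, 10 for Kappa — Gamma by 11–10.
Gamma vs Alpha: Gamma is ranked higher on 4+3+4+2+3 = 16 ballots, Alpha on 5. Gamma wins 16–5.
Gamma vs Zeta: Gamma is ranked higher on 4+3+4+3 = 14 ballots, Zeta on 7. Gamma wins 14–7.
Gamma vs Sigma: 4+3+4 = 11 for Gamma, 10 for Sigma — Gamma by 11–10.
Gamma vs Theta: Gamma preferred on 4+3+4+5+3 = 19 ballots; Gamma wins 19–2.
Kappa vs Alpha: Kappa wins 12–9.
Kappa vs Zeta: 3+4+2+3 = 12 for Kappa, 9 for Zeta — Kappa by 12–9.
Kappa–Sigma: Sigma 11–10.
Kappa vs Theta: Kappa, 13–8.
Alpha–Zeta: Zeta 13–8.
Alpha vs Sigma: Alpha is ranked higher on 4+5 = 9 ballots, Sigma on 12. Sigma wins 12–9.
Alpha vs Theta: 4+3+5+3 = 15 for Alpha, 6 for Theta — Alpha by 15–6.
Zeta vs Sigma: 9 to 12, Sigma.
Zeta–Theta: Zeta 12–9.
Sigma vs Theta: 3+5+2+3 = 13 for Sigma, 8 for Theta — Sigma by 13–8.
Theta is beaten in every head-to-head and is the Condorcet loser.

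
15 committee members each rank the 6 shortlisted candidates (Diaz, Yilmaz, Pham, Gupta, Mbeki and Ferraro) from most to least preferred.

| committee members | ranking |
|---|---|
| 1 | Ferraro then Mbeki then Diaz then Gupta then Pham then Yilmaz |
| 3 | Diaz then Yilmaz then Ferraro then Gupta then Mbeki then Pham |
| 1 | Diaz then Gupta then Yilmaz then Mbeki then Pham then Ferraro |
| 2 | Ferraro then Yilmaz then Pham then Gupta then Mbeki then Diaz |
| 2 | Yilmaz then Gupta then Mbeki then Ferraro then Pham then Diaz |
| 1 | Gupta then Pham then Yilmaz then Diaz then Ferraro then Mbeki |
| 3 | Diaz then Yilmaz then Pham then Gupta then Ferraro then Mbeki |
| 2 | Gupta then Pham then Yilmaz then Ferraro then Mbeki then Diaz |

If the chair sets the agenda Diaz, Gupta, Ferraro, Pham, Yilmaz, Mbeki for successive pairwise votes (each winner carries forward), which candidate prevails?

Round 1: Diaz vs Gupta — 8–7, Diaz advances.
Round 2: Diaz vs Ferraro — 8–7, Diaz advances.
Round 3: Diaz vs Pham — 8–7, Diaz advances.
Round 4: Diaz vs Yilmaz — 8–7, Diaz advances.
Round 5: Diaz vs Mbeki — 8–7, Diaz advances.
Diaz survives the agenda.

Diaz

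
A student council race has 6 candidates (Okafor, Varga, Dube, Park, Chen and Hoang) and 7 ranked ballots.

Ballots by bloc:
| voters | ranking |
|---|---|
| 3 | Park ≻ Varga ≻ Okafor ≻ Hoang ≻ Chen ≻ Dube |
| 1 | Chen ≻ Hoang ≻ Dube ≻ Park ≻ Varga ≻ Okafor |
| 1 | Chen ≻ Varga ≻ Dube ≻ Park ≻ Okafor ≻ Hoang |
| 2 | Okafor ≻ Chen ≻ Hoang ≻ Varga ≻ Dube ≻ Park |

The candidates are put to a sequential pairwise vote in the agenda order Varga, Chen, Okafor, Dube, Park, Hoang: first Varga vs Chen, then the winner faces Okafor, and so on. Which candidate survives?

Park

Round 1: Varga vs Chen — 3–4, Chen advances.
Round 2: Chen vs Okafor — 2–5, Okafor advances.
Round 3: Okafor vs Dube — 5–2, Okafor advances.
Round 4: Okafor vs Park — 2–5, Park advances.
Round 5: Park vs Hoang — 4–3, Park advances.
The agenda winner is Park.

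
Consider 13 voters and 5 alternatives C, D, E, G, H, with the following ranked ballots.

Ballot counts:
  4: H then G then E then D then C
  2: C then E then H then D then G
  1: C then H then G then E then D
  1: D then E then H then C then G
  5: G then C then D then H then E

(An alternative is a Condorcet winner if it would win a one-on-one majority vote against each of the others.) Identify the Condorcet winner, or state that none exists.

none

Check each pair by majority over 13 ballots:
C vs D: C, 8–5.
C vs E: C wins 8–5.
C–G: G 9–4.
C vs H: C, 8–5.
D vs E: E wins 7–6.
D vs G: G wins 10–3.
D vs H: H wins 7–6.
E–G: G 10–3.
E vs H: H, 10–3.
G vs H: H, 8–5.
Every alternative loses at least once (C loses to G; D loses to C; E loses to C; G loses to H; H loses to C). The majority relation contains the cycle C > H > G > C, so there is no Condorcet winner.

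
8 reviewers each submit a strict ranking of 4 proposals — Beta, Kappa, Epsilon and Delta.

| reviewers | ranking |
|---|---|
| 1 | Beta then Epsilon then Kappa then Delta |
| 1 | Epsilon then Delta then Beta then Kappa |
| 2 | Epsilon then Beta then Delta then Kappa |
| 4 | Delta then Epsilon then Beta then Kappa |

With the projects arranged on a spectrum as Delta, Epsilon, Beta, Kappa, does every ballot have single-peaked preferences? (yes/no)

Axis positions: Delta=1, Epsilon=2, Beta=3, Kappa=4.
Faction 1 (peak Beta at position 3): ranking walks positions 3-2-4-1, expanding outward from the peak — single-peaked.
Faction 2 (peak Epsilon at position 2): ranking walks positions 2-1-3-4, expanding outward from the peak — single-peaked.
Faction 3 (peak Epsilon at position 2): ranking walks positions 2-3-1-4, expanding outward from the peak — single-peaked.
Faction 4 (peak Delta at position 1): ranking walks positions 1-2-3-4, expanding outward from the peak — single-peaked.
Every ranking is single-peaked on this axis.

yes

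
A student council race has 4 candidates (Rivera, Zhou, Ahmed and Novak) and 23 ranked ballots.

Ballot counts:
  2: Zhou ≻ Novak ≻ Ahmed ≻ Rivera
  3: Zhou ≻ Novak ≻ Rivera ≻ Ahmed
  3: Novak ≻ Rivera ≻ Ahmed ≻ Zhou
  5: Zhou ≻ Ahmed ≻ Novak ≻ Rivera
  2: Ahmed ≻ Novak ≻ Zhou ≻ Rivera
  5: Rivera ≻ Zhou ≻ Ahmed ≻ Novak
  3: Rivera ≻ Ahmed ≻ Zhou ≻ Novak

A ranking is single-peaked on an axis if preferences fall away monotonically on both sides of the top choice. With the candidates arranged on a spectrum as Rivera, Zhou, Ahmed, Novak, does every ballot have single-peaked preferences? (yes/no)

no

Axis positions: Rivera=1, Zhou=2, Ahmed=3, Novak=4.
Group 1: ranking walks positions 2-4-3-1; Novak is ranked above Ahmed even though Ahmed lies between Novak and the peak Zhou on the axis — preferences dip and rise again. Not single-peaked.
Group 2: ranking walks positions 2-4-1-3; Novak is ranked above Ahmed even though Ahmed lies between Novak and the peak Zhou on the axis — preferences dip and rise again. Not single-peaked.
Group 3: ranking walks positions 4-1-3-2; Rivera is ranked above Ahmed even though Ahmed lies between Rivera and the peak Novak on the axis — preferences dip and rise again. Not single-peaked.
Group 4 (peak Zhou at position 2): ranking walks positions 2-3-4-1, expanding outward from the peak — single-peaked.
Group 5 (peak Ahmed at position 3): ranking walks positions 3-4-2-1, expanding outward from the peak — single-peaked.
Group 6 (peak Rivera at position 1): ranking walks positions 1-2-3-4, expanding outward from the peak — single-peaked.
Group 7: ranking walks positions 1-3-2-4; Ahmed is ranked above Zhou even though Zhou lies between Ahmed and the peak Rivera on the axis — preferences dip and rise again. Not single-peaked.
Group 1 violates single-peakedness, so the profile is not single-peaked on this axis.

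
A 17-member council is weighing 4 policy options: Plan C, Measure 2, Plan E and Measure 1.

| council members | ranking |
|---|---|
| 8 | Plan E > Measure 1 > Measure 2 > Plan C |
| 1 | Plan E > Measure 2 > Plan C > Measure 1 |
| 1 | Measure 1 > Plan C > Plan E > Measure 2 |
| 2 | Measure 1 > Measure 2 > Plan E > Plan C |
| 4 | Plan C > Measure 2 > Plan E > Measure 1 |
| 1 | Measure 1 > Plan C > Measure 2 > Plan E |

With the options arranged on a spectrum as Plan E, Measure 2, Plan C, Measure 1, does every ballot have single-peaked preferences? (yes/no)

Axis positions: Plan E=1, Measure 2=2, Plan C=3, Measure 1=4.
Faction 1: ranking walks positions 1-4-2-3; Measure 1 is ranked above Measure 2 even though Measure 2 lies between Measure 1 and the peak Plan E on the axis — preferences dip and rise again. Not single-peaked.
Faction 2 (peak Plan E at position 1): ranking walks positions 1-2-3-4, expanding outward from the peak — single-peaked.
Faction 3: ranking walks positions 4-3-1-2; Plan E is ranked above Measure 2 even though Measure 2 lies between Plan E and the peak Measure 1 on the axis — preferences dip and rise again. Not single-peaked.
Faction 4: ranking walks positions 4-2-1-3; Measure 2 is ranked above Plan C even though Plan C lies between Measure 2 and the peak Measure 1 on the axis — preferences dip and rise again. Not single-peaked.
Faction 5 (peak Plan C at position 3): ranking walks positions 3-2-1-4, expanding outward from the peak — single-peaked.
Faction 6 (peak Measure 1 at position 4): ranking walks positions 4-3-2-1, expanding outward from the peak — single-peaked.
Faction 1 violates single-peakedness, so the profile is not single-peaked on this axis.

no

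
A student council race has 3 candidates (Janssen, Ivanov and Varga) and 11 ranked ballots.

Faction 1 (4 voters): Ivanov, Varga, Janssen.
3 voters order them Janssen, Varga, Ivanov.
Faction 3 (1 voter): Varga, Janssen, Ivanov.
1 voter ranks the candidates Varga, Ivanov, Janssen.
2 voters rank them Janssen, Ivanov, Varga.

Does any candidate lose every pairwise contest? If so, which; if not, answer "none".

Pairwise majorities:
Janssen vs Ivanov: Janssen, 6–5.
Janssen vs Varga: Janssen preferred on 3+2 = 5 ballots; Varga wins 6–5.
Ivanov vs Varga: 4+2 = 6 for Ivanov, 5 for Varga — Ivanov by 6–5.
Every candidate wins at least one matchup (Janssen beats Ivanov; Ivanov beats Varga; Varga beats Janssen), so there is no Condorcet loser.

none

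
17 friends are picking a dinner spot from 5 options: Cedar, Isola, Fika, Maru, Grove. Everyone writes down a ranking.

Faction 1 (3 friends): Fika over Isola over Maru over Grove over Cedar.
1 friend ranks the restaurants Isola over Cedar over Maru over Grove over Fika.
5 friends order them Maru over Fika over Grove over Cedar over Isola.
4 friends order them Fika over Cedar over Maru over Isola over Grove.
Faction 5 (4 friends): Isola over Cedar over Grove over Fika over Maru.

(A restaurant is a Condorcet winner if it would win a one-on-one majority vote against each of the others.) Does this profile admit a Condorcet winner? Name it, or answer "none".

Check each pair by majority over 17 ballots:
Cedar vs Isola: Cedar, 9–8.
Cedar vs Fika: Fika wins 12–5.
Cedar vs Maru: Cedar wins 9–8.
Cedar–Grove: Cedar 9–8.
Isola vs Fika: Fika wins 12–5.
Isola vs Maru: Maru, 9–8.
Isola–Grove: Isola 12–5.
Fika vs Maru: Fika, 11–6.
Fika vs Grove: Fika, 12–5.
Maru–Grove: Maru 13–4.
Fika defeats every rival head-to-head and is the Condorcet winner.

Fika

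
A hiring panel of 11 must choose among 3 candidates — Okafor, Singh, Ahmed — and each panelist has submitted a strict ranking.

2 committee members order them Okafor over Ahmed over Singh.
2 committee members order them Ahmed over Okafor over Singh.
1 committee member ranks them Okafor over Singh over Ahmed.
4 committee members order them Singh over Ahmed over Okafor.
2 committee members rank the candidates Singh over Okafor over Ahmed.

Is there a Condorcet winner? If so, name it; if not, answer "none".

Singh

Check each pair by majority over 11 ballots:
Okafor vs Singh: Singh, 6–5.
Okafor vs Ahmed: 2+1+2 = 5 for Okafor, 6 for Ahmed — Ahmed by 6–5.
Singh vs Ahmed: 1+4+2 = 7 for Singh, 4 for Ahmed — Singh by 7–4.
Singh beats each of Okafor, Ahmed — Singh is the Condorcet winner.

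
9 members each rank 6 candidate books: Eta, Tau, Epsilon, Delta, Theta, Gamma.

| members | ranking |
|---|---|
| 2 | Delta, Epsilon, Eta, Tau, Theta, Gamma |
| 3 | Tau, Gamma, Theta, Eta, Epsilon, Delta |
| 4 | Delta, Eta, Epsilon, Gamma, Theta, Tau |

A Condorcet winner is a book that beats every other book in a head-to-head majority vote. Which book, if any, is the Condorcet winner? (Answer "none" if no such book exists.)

Delta

Head-to-head results (9 members):
Eta vs Tau: 6 to 3, Eta.
Eta vs Epsilon: Eta is ranked higher on 3+4 = 7 ballots, Epsilon on 2. Eta wins 7–2.
Eta vs Delta: 3 to 6, Delta.
Eta vs Theta: 2+4 = 6 for Eta, 3 for Theta — Eta by 6–3.
Eta vs Gamma: Eta preferred on 2+4 = 6 ballots; Eta wins 6–3.
Tau vs Epsilon: 3 to 6, Epsilon.
Tau vs Delta: Tau is ranked higher on 3 ballots, Delta on 6. Delta wins 6–3.
Tau vs Theta: Tau preferred on 2+3 = 5 ballots; Tau wins 5–4.
Tau vs Gamma: Tau preferred on 2+3 = 5 ballots; Tau wins 5–4.
Epsilon vs Delta: 3 for Epsilon, 6 for Delta — Delta by 6–3.
Epsilon vs Theta: Epsilon preferred on 2+4 = 6 ballots; Epsilon wins 6–3.
Epsilon vs Gamma: Epsilon preferred on 2+4 = 6 ballots; Epsilon wins 6–3.
Delta vs Theta: 2+4 = 6 for Delta, 3 for Theta — Delta by 6–3.
Delta vs Gamma: Delta is ranked higher on 2+4 = 6 ballots, Gamma on 3. Delta wins 6–3.
Theta vs Gamma: 2 to 7, Gamma.
Delta beats each of Eta, Tau, Epsilon, Theta, Gamma — Delta is the Condorcet winner.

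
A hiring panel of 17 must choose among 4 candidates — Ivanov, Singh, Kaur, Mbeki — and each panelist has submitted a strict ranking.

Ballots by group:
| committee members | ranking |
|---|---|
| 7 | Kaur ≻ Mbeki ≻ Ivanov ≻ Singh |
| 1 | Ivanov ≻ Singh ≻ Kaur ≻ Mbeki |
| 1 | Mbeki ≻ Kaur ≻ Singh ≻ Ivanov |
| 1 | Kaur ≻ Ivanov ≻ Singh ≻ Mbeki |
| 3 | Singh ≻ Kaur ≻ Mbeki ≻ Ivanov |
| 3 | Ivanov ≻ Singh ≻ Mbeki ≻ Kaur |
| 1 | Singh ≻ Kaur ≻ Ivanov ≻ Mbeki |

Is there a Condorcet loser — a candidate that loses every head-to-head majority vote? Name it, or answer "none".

none

Pairwise majorities:
Ivanov vs Singh: Ivanov wins 12–5.
Ivanov vs Kaur: Kaur wins 13–4.
Ivanov vs Mbeki: 1+1+3+1 = 6 for Ivanov, 11 for Mbeki — Mbeki by 11–6.
Singh vs Kaur: Singh is ranked higher on 1+3+3+1 = 8 ballots, Kaur on 9. Kaur wins 9–8.
Singh vs Mbeki: Singh, 9–8.
Kaur vs Mbeki: Kaur, 13–4.
No candidate is winless: Ivanov beats Singh; Singh beats Mbeki; Kaur beats Ivanov; Mbeki beats Ivanov. There is no Condorcet loser.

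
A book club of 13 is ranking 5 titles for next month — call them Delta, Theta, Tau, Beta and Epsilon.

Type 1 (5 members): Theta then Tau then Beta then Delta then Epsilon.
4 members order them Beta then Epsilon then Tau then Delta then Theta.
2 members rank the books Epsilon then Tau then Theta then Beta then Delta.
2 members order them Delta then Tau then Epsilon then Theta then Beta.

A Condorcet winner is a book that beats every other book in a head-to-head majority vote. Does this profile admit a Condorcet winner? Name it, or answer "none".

Pairwise majorities:
Delta vs Theta: Delta preferred on 4+2 = 6 ballots; Theta wins 7–6.
Delta vs Tau: Tau wins 11–2.
Delta–Beta: Beta 11–2.
Delta vs Epsilon: Delta preferred on 5+2 = 7 ballots; Delta wins 7–6.
Theta vs Tau: Theta preferred on 5 ballots; Tau wins 8–5.
Theta vs Beta: Theta is ranked higher on 5+2+2 = 9 ballots, Beta on 4. Theta wins 9–4.
Theta vs Epsilon: 5 to 8, Epsilon.
Tau vs Beta: Tau is ranked higher on 5+2+2 = 9 ballots, Beta on 4. Tau wins 9–4.
Tau vs Epsilon: Tau, 7–6.
Beta vs Epsilon: Beta, 9–4.
Only Tau has no losses; Tau is the Condorcet winner.

Tau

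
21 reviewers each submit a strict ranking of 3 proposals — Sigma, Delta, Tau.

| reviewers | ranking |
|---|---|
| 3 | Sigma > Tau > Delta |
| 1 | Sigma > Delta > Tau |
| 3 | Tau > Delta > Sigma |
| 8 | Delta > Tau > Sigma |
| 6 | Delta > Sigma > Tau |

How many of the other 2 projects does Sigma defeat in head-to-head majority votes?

0

Sigma against each rival (21 reviewers):
Sigma vs Delta: Delta, 17–4.
Sigma vs Tau: Tau, 11–10.
Sigma beats no one; loses to Delta, Tau — 0 pairwise wins.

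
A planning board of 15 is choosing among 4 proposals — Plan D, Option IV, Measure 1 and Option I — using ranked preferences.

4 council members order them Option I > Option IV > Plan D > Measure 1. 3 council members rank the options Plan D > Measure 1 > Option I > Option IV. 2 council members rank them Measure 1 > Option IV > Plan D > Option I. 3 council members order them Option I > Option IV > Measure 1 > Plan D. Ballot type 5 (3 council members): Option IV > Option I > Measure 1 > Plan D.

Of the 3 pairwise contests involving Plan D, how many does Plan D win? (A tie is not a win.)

Plan D against each rival (15 council members):
Plan D vs Option IV: Option IV, 12–3.
Plan D vs Measure 1: Measure 1, 8–7.
Plan D vs Option I: 5 to 10, Option I.
Plan D beats no one; loses to Option IV, Measure 1, Option I — 0 pairwise wins.

0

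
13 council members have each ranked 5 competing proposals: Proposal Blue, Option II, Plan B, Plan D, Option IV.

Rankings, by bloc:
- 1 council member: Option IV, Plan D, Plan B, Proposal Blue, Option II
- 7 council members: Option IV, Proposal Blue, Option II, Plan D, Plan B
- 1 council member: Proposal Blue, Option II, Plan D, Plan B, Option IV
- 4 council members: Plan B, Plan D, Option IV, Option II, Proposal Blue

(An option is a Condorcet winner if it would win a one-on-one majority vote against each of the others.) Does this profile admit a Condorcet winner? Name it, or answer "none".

Option IV

Check each pair by majority over 13 ballots:
Proposal Blue vs Option II: Proposal Blue, 9–4.
Proposal Blue–Plan B: Proposal Blue 8–5.
Proposal Blue vs Plan D: Proposal Blue, 8–5.
Proposal Blue vs Option IV: Option IV, 12–1.
Option II vs Plan B: Option II wins 8–5.
Option II–Plan D: Option II 8–5.
Option II–Option IV: Option IV 12–1.
Plan B vs Plan D: Plan D, 9–4.
Plan B vs Option IV: Option IV, 8–5.
Plan D vs Option IV: Option IV, 8–5.
Only Option IV has no losses; Option IV is the Condorcet winner.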